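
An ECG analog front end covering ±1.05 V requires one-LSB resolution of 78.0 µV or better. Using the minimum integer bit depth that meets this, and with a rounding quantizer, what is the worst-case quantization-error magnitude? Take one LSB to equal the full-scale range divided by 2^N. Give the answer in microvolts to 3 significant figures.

Range = 1.05 − (-1.05) = 2.1 V.
Levels needed ≥ 2.1/78.0 µV = 26920. 2^15 = 32768 suffices, so N_min = 15.
Step size = 2.1/32768 V = 64.087 µV.
Max error for round-to-nearest is LSB/2 = 32.0 µV.

32.0 µV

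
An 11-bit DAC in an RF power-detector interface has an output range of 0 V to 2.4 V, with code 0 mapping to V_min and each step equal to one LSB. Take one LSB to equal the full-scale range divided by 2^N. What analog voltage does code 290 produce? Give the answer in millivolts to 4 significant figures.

Range is 2.4 V. LSB = 2.4 V / 2^11.
V_out = 0 + 290 × (2.4/2048) V
      = 0 V + 0.339844 V = 0.339844 V.

339.8 mV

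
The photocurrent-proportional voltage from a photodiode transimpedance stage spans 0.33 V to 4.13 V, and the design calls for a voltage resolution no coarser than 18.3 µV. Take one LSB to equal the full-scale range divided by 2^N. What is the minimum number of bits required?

Range = 4.13 − (0.33) = 3.8 V.
Need 2^N ≥ 3.8 V / 18.3 µV = 207700 → N_min = 18.

18 bits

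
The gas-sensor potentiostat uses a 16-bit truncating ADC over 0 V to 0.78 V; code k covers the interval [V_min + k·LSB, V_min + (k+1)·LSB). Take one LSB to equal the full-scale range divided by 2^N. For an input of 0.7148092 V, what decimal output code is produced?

Full-scale range = 0.78 V. LSB = 0.78 V / 2^16 ≈ 11.90 µV.
V_in − V_min = 0.7148092 − (0) = 0.7148092 V.
Divide by LSB: 0.7148092 × 65536/0.78 = 60058.6356.
Truncating gives code 60058.

60058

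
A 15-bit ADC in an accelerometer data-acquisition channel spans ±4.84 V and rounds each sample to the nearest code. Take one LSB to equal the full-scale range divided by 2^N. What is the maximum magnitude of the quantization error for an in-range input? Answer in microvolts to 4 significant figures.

147.7 µV

Span: 4.84 V − (-4.84 V) = 9.68 V.
LSB = 9.68 V / 2^15 = 295.410 µV.
Worst-case error for round-to-nearest is half an LSB: 147.7 µV.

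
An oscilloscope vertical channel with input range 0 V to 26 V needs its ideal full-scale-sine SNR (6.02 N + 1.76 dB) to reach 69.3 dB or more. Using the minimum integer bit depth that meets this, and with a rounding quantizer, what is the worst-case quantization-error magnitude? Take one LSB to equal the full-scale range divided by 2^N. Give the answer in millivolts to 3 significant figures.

Span = 26 V.
6.02 N + 1.76 ≥ 69.3 gives N ≥ 11.219, so the minimum integer is 12.
LSB = 26 V ÷ 2^12 = 26/4096 V = 6.3477 mV.
Half an LSB is 3.17 mV.

3.17 mV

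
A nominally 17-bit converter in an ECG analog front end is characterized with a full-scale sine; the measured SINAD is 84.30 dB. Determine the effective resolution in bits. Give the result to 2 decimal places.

ENOB = (SINAD − 1.76) / 6.02 = (84.30 − 1.76) / 6.02 = 82.54 / 6.02 = 13.7110.

13.71 bits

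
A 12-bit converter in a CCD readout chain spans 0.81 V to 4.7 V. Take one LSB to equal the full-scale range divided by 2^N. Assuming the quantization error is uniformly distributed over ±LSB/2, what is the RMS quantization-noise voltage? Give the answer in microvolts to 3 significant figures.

274 µV

The full-scale span is 4.7 − (0.81) = 3.89 V.
LSB = 3.89 V / 2^12 = 0.94971 mV.
σ_q = LSB/√12 = 0.94971 mV/3.4641 = 274 µV.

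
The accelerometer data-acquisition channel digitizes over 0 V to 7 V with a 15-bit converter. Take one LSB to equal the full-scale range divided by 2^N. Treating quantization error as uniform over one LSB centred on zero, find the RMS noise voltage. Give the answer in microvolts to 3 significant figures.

V_FS = 7 V.
Step size = 7/32768 V = 213.62 µV.
RMS of a uniform error over width LSB is LSB/√12 = 61.7 µV.

61.7 µV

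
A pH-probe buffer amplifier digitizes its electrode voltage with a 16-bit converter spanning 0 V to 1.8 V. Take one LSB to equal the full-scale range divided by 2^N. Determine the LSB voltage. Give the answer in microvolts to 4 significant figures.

Span = 1.8 V.
2^16 = 65536 levels.
LSB = 1.8 V ÷ 2^16 = 1.8/65536 V = 27.47 µV.

27.47 µV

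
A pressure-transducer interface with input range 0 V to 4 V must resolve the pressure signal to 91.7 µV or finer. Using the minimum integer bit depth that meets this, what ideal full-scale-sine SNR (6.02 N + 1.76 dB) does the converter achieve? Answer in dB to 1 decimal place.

98.1 dB

Full-scale range = 4 V.
Need 2^N ≥ 4 V / 91.7 µV = 43620 → N_min = 16.
6.02(16) + 1.76 = 98.08 dB.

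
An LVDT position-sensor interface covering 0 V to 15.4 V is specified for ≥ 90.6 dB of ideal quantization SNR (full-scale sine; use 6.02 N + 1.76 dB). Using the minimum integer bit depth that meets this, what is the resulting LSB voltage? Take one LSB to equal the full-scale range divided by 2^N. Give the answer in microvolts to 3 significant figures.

470 µV

Range is 15.4 V.
Solving 6.02 N ≥ 90.6 − 1.76: N ≥ 14.757. Round up → N = 15.
Step size = 15.4/32768 V = 470 µV.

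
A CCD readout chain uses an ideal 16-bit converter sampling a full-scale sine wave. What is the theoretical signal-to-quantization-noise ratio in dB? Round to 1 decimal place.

SNR = 6.02·16 + 1.76 = 98.08 dB.

98.1 dB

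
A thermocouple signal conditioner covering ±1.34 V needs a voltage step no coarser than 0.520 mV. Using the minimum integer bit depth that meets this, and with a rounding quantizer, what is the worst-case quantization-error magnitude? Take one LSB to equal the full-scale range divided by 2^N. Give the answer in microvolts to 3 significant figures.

Range = 1.34 − (-1.34) = 2.68 V.
2.68 V / 0.520 mV = 5154. Since 2^12 = 4096 and 2^13 = 8192, N = 13.
Step size = 2.68/8192 V = 327.15 µV.
Half an LSB is 164 µV.

164 µV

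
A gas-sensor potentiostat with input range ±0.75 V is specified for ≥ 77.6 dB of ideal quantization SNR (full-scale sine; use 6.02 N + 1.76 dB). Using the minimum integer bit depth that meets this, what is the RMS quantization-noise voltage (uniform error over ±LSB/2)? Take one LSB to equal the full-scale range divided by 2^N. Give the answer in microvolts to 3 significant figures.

The full-scale span is 0.75 − (-0.75) = 1.5 V.
6.02 N + 1.76 ≥ 77.6 gives N ≥ 12.598, so the minimum integer is 13.
LSB = 1.5 V / 2^13 = 183.11 µV.
σ_q = LSB/√12 = 183.11 µV/3.4641 = 52.9 µV.

52.9 µV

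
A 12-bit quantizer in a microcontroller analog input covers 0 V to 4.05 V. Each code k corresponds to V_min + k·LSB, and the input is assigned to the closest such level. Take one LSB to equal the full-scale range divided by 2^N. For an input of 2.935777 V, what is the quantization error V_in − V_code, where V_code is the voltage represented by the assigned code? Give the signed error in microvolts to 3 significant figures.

+120 µV

Full-scale range = 4.05 V. LSB = 4.05 V / 2^12 ≈ 0.9888 mV.
(V_in − V_min)/LSB = (2.935777 − (0)) × 4096/4.05 = 2969.1216 → nearest code k = 2969.
Reconstructed level: 0 + 2969 × 4.05/4096 V = 2.935656738 V.
Error = V_in − V_code = 2.935777 − (2.935656738) = +120 µV.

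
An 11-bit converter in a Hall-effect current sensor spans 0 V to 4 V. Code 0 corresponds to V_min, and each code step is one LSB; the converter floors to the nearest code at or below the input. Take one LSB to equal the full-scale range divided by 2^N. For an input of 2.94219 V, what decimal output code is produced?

1506

Span = 4 V. LSB = 4 V / 2^11 ≈ 1.953 mV.
(V_in − V_min) × 2^11/range = (2.94219 − (0)) × 2048/4 = 1506.401.
Floor → code = 1506.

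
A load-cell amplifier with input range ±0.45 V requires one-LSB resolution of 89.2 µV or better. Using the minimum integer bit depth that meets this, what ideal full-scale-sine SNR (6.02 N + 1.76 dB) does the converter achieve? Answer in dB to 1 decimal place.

Full-scale range = 0.45 V − (-0.45 V) = 0.9 V.
Levels needed ≥ 0.9/89.2 µV = 10090. 2^14 = 16384 suffices, so N_min = 14.
6.02(14) + 1.76 = 86.04 dB.

86.0 dB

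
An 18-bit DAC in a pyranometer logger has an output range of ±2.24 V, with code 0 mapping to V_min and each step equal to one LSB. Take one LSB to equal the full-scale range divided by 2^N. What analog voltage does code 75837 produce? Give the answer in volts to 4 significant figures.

Span: 2.24 V − (-2.24 V) = 4.48 V. LSB = 4.48 V / 2^18.
V_out = V_min + code × LSB = -2.24 V + 75837 × 4.48 V / 262144
      = -2.24 V + 1.29604 V = -0.943958 V.

-0.9440 V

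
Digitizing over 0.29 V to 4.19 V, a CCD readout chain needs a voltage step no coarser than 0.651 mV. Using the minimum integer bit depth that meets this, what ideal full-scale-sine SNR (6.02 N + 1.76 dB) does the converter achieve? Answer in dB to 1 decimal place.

Span: 4.19 V − (0.29 V) = 3.9 V.
Need 2^N ≥ 3.9 V / 0.651 mV = 5991 → N_min = 13.
6.02(13) + 1.76 = 80.02 dB.

80.0 dB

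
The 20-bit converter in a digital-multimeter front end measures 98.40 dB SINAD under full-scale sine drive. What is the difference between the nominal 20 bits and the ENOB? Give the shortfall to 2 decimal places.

Effective bits = (98.40 − 1.76)/6.02 = 16.0532.
Lost resolution: 20 − 16.0532 = 3.9468 bits.

3.95 bits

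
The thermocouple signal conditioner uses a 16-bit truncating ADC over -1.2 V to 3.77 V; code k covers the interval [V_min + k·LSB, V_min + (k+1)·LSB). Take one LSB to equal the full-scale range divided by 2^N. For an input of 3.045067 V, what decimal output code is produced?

55976

Full-scale range = 3.77 V − (-1.2 V) = 4.97 V. LSB = 4.97 V / 2^16 ≈ 75.84 µV.
V_in − V_min = 3.045067 − (-1.2) = 4.245067 V.
Divide by LSB: 4.245067 × 65536/4.97 = 55976.8030.
Truncating gives code 55976.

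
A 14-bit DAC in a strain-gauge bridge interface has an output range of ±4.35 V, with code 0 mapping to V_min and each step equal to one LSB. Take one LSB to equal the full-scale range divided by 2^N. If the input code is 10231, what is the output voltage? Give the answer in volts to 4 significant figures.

1.083 V

The full-scale span is 4.35 − (-4.35) = 8.7 V. LSB = 8.7 V / 2^14.
V_out = V_min + code × LSB = -4.35 V + 10231 × 8.7 V / 16384
      = -4.35 V + 5.43272 V = 1.08272 V.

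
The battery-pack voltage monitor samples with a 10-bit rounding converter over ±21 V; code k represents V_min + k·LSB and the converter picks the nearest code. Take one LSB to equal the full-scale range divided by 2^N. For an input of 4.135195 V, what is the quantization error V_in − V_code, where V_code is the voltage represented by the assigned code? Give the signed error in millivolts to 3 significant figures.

Range = 21 − (-21) = 42 V. LSB = 42 V / 2^10 ≈ 41.02 mV.
(4.135195 − (-21)) / LSB = 25.135195 × 1024/42 = 612.8200. Nearest integer: k = 613.
Reconstructed level: -21 + 613 × 42/1024 V = 4.142578125 V.
V_in − V_code = 4.135195 − (4.142578125) = −7.38 mV.

−7.38 mV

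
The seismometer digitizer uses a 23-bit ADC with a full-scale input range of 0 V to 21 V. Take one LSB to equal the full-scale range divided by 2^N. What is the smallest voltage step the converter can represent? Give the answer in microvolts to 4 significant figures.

Range is 21 V.
2^23 = 8388608 levels.
LSB = 21 V / 2^23 = 2.503 µV.

2.503 µV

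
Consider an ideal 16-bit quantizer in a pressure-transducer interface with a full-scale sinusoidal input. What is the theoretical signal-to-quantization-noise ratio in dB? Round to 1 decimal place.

Ideal quantization SNR: 6.02 × 16 + 1.76 dB = 98.1 dB.

98.1 dB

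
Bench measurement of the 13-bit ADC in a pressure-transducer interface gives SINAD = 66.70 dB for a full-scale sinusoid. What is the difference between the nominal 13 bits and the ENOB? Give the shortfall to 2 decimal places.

2.21 bits

N_eff = (66.70 − 1.76)/6.02 = 10.7874 bits.
13 − 10.7874 = 2.21 bits below nominal.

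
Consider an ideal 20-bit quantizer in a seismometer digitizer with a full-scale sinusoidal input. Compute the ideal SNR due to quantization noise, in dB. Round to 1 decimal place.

For an ideal N-bit converter with full-scale sine input, SNR = 6.02 N + 1.76 dB. SNR = 6.02 × 20 + 1.76 = 120.40 + 1.76 = 122.16 dB.

122.2 dB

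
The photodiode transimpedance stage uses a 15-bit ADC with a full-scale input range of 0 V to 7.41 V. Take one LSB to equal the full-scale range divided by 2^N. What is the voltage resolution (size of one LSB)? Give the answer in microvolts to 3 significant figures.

Span = 7.41 V.
Number of codes = 2^15 = 32768.
LSB = 7.41 V ÷ 2^15 = 7.41/32768 V = 226 µV.

226 µV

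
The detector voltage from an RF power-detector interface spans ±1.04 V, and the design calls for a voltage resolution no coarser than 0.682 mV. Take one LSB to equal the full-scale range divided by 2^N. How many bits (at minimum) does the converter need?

Full-scale range = 1.04 V − (-1.04 V) = 2.08 V.
Required number of levels: 2.08/0.682 mV = 3049.9; smallest N with 2^N ≥ that is 12.

12 bits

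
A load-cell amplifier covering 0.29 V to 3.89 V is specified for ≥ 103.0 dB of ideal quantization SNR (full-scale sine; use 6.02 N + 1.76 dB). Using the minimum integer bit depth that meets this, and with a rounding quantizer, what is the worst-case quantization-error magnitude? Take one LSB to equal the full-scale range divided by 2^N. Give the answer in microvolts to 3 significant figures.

Full-scale range = 3.89 V − (0.29 V) = 3.6 V.
Required N = ⌈(103.0 − 1.76)/6.02⌉ = ⌈16.817⌉ = 17.
One LSB is 3.6 V / 131072 = 27.466 µV.
Half an LSB is 13.7 µV.

13.7 µV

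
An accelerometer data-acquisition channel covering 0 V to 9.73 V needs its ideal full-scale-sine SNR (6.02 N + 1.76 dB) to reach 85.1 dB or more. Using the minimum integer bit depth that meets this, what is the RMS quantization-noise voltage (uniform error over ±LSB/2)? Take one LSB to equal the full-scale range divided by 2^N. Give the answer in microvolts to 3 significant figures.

V_FS = 9.73 V.
N ≥ (85.1 − 1.76)/6.02 = 13.844 → N_min = 14.
LSB = 9.73 V / 2^14 = 0.59387 mV.
RMS noise = LSB/√12 = 171 µV.

171 µV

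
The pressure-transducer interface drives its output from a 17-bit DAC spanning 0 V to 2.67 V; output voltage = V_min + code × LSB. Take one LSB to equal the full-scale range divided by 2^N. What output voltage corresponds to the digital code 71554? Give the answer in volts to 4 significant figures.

V_FS = 2.67 V. LSB = 2.67 V / 2^17.
Output = V_min + (71554/131072) × range = 0 + 0.545914 × 2.67 V
      = 0 + 1.45759 = 1.45759 V.

1.458 V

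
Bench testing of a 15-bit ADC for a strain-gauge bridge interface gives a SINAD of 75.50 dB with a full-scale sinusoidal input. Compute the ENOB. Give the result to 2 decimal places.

Inverting SNR = 6.02 N + 1.76: N_eff = (75.50 − 1.76)/6.02 = 12.2492.

12.25 bits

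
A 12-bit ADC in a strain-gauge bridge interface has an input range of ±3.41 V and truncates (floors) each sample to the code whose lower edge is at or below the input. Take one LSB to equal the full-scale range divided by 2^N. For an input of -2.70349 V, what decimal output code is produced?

Range = 3.41 − (-3.41) = 6.82 V. LSB = 6.82 V / 2^12 ≈ 1.665 mV.
code = ⌊(V_in − V_min)/LSB⌋ = ⌊(V_in − V_min) × 2^12 / range⌋
     = ⌊(-2.70349 − (-3.41)) × 4096 / 6.82⌋ = ⌊0.70651 × 4096/6.82⌋
     = ⌊424.320⌋ = 424.

424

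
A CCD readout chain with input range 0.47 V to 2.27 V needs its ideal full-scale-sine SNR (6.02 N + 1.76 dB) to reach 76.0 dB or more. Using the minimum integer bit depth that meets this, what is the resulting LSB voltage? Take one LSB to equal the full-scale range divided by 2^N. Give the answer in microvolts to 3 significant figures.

220 µV

Range = 2.27 − (0.47) = 1.8 V.
Required N = ⌈(76.0 − 1.76)/6.02⌉ = ⌈12.332⌉ = 13.
One LSB is 1.8 V / 8192 = 220 µV.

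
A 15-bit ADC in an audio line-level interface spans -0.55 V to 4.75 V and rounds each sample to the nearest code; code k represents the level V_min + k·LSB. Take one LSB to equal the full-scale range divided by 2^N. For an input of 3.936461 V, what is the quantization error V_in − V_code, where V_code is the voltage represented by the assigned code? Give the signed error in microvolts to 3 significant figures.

Full-scale range = 4.75 V − (-0.55 V) = 5.3 V. LSB = 5.3 V / 2^15 ≈ 161.7 µV.
(V_in − V_min)/LSB = (3.936461 − (-0.55)) × 32768/5.3 = 27738.1800 → nearest code k = 27738.
V_code = -0.55 + (27738/32768) × 5.3 = 3.9364318848 V.
Error = V_in − V_code = 3.936461 − (3.9364318848) = +29.1 µV.

+29.1 µV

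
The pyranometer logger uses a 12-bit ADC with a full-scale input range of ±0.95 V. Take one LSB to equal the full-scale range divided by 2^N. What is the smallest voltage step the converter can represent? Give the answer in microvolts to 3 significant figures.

464 µV

The full-scale span is 0.95 − (-0.95) = 1.9 V.
There are 2^12 = 4096 steps.
Step size = 1.9/4096 V = 464 µV.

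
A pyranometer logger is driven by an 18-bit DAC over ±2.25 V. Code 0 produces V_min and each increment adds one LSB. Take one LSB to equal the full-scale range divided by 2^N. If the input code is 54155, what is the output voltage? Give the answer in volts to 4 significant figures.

The full-scale span is 2.25 − (-2.25) = 4.5 V. LSB = 4.5 V / 2^18.
V_out = -2.25 + 54155 × (4.5/262144) V
      = -2.25 + 0.929632 = -1.32037 V.

-1.320 V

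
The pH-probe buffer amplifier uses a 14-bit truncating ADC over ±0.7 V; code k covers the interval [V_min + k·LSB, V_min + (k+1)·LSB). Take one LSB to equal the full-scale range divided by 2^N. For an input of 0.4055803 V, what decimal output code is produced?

12938

Full-scale range = 0.7 V − (-0.7 V) = 1.4 V. LSB = 1.4 V / 2^14 ≈ 85.45 µV.
code = ⌊(V_in − V_min)/LSB⌋ = ⌊(V_in − V_min) × 2^14 / range⌋
     = ⌊(0.4055803 − (-0.7)) × 16384 / 1.4⌋ = ⌊1.1055803 × 16384/1.4⌋
     = ⌊12938.448⌋ = 12938.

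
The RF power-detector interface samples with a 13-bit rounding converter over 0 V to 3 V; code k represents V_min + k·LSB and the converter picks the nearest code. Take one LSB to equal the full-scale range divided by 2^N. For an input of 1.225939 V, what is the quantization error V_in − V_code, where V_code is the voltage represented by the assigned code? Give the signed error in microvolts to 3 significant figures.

−135 µV

Full-scale range = 3 V. LSB = 3 V / 2^13 ≈ 366.2 µV.
(V_in − V_min)/LSB = (1.225939 − (0)) × 8192/3 = 3347.6308 → nearest code k = 3348.
V_code = V_min + k × range/2^13 = 0 + 3348 × 3/8192 = 1.226074219 V.
e = 1.225939 − (1.226074219) = −135 µV.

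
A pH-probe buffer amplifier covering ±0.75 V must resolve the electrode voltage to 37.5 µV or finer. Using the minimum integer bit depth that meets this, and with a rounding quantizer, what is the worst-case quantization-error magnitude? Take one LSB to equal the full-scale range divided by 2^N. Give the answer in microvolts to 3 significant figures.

11.4 µV

Span: 0.75 V − (-0.75 V) = 1.5 V.
Required number of levels: 1.5/37.5 µV = 40000; smallest N with 2^N ≥ that is 16.
LSB = 1.5 V ÷ 2^16 = 1.5/65536 V = 22.888 µV.
Max error for round-to-nearest is LSB/2 = 11.4 µV.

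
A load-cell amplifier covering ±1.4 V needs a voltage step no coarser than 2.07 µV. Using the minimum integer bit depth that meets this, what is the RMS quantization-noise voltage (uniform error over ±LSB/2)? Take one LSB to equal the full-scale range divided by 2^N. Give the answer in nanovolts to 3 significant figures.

Full-scale range = 1.4 V − (-1.4 V) = 2.8 V.
Levels needed ≥ 2.8/2.07 µV = 1.353e6. 2^21 = 2097152 suffices, so N_min = 21.
Step size = 2.8/2097152 V = 1.3351 µV.
σ_q = LSB/√12 = 1.3351 µV/3.4641 = 385 nV.

385 nV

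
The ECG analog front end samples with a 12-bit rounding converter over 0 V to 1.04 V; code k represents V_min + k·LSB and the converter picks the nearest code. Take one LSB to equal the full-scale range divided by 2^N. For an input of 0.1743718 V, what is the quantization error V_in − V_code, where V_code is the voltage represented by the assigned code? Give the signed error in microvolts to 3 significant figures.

Range is 1.04 V. LSB = 1.04 V / 2^12 ≈ 253.9 µV.
(0.1743718 − (0)) / LSB = 0.1743718 × 4096/1.04 = 686.7566. Nearest integer: k = 687.
Reconstructed level: 0 + 687 × 1.04/4096 V = 0.1744335938 V.
V_in − V_code = 0.1743718 − (0.1744335938) = −61.8 µV.

−61.8 µV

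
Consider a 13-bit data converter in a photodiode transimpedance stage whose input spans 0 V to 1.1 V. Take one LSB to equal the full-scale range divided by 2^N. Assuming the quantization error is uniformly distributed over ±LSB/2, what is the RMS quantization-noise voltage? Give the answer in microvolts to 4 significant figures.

Span = 1.1 V.
One LSB is 1.1 V / 8192 = 134.277 µV.
For a uniform distribution on [−LSB/2, +LSB/2], V_rms = LSB/√12 = 134.277 µV/3.4641 = 38.76 µV.

38.76 µV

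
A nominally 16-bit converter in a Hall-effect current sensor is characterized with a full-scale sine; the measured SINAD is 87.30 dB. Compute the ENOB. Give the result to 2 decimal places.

14.21 bits

ENOB = (87.30 − 1.76)/6.02 = 14.2093 bits.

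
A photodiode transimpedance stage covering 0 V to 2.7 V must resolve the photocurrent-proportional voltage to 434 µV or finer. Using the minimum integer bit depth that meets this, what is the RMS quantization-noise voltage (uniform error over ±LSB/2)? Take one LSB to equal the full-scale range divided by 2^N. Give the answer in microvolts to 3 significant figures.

95.1 µV

V_FS = 2.7 V.
Required number of levels: 2.7/434 µV = 6221.2; smallest N with 2^N ≥ that is 13.
One LSB is 2.7 V / 8192 = 329.59 µV.
V_rms = LSB/√12 = 95.1 µV.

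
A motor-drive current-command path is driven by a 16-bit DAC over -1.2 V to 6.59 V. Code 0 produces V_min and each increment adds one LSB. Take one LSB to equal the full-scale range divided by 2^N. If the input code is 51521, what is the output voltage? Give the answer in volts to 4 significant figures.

4.924 V

Range = 6.59 − (-1.2) = 7.79 V. LSB = 7.79 V / 2^16.
Output = V_min + (51521/65536) × range = -1.2 + 0.786148 × 7.79 V
      = -1.2 + 6.12409 = 4.92409 V.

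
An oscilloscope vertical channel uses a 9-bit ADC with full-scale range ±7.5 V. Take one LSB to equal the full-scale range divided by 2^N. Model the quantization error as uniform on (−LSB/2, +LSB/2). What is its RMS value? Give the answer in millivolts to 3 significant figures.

8.46 mV

Range = 7.5 − (-7.5) = 15 V.
One LSB is 15 V / 512 = 29.297 mV.
σ_q = LSB/√12 = 29.297 mV/3.4641 = 8.46 mV.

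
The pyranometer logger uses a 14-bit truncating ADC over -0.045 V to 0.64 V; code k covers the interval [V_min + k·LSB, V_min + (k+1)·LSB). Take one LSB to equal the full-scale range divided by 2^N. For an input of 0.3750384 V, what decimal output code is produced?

Span: 0.64 V − (-0.045 V) = 0.685 V. LSB = 0.685 V / 2^14 ≈ 41.81 µV.
code = ⌊(V_in − V_min)/LSB⌋ = ⌊(V_in − V_min) × 2^14 / range⌋
     = ⌊(0.3750384 − (-0.045)) × 16384 / 0.685⌋ = ⌊0.4200384 × 16384/0.685⌋
     = ⌊10046.583⌋ = 10046.

10046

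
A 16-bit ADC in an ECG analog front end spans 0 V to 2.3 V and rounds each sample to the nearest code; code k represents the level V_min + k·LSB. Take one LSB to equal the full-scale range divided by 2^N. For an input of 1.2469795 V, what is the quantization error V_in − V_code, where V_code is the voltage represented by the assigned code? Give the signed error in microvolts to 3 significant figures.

Span = 2.3 V. LSB = 2.3 V / 2^16 ≈ 35.10 µV.
Position in LSBs: (1.2469795 − (0)) × 65536/2.3 = 35531.3254; rounding gives k = 35531.
Reconstructed level: 0 + 35531 × 2.3/65536 V = 1.2469680786 V.
V_in − V_code = 1.2469795 − (1.2469680786) = +11.4 µV.

+11.4 µV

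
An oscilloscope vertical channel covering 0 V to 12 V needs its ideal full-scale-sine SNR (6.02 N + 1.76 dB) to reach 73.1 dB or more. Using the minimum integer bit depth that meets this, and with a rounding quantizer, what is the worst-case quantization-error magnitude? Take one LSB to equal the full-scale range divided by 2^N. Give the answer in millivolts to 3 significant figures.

1.46 mV

Full-scale range = 12 V.
Solving 6.02 N ≥ 73.1 − 1.76: N ≥ 11.850. Round up → N = 12.
LSB = 12 V / 2^12 = 2.9297 mV.
Max error for round-to-nearest is LSB/2 = 1.46 mV.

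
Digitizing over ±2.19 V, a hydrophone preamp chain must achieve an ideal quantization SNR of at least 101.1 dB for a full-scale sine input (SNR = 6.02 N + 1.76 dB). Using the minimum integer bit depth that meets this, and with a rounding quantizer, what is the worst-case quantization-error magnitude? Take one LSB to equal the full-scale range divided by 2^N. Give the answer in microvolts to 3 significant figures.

16.7 µV

Range = 2.19 − (-2.19) = 4.38 V.
N ≥ (101.1 − 1.76)/6.02 = 16.502 → N_min = 17.
One LSB is 4.38 V / 131072 = 33.417 µV.
|e|_max = LSB/2 = 16.7 µV.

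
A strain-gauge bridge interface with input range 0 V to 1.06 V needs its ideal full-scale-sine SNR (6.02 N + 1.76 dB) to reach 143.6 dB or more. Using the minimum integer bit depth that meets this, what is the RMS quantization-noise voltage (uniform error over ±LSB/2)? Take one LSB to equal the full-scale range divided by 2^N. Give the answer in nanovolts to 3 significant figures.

18.2 nV

Span = 1.06 V.
Solving 6.02 N ≥ 143.6 − 1.76: N ≥ 23.561. Round up → N = 24.
One LSB is 1.06 V / 16777216 = 63.181 nV.
RMS noise = LSB/√12 = 18.2 nV.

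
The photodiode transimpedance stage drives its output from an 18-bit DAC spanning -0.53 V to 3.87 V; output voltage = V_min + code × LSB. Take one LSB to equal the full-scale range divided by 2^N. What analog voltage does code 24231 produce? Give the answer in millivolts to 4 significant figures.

-123.3 mV

The full-scale span is 3.87 − (-0.53) = 4.4 V. LSB = 4.4 V / 2^18.
Output = V_min + (24231/262144) × range = -0.53 + 0.0924339 × 4.4 V
      = -0.53 + 0.406709 = -0.123291 V.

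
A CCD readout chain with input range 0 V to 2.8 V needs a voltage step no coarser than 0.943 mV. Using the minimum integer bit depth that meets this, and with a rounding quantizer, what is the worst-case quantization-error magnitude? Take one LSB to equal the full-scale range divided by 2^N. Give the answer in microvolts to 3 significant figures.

342 µV

Range is 2.8 V.
2.8 V / 0.943 mV = 2969. Since 2^11 = 2048 and 2^12 = 4096, N = 12.
One LSB is 2.8 V / 4096 = 0.68359 mV.
Half an LSB is 342 µV.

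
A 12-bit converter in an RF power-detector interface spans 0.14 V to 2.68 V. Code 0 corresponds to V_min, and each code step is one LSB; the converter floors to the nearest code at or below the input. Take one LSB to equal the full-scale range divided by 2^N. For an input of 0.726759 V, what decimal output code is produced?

The full-scale span is 2.68 − (0.14) = 2.54 V. LSB = 2.54 V / 2^12 ≈ 0.6201 mV.
V_in − V_min = 0.726759 − (0.14) = 0.586759 V.
Divide by LSB: 0.586759 × 4096/2.54 = 946.2066.
Truncating gives code 946.

946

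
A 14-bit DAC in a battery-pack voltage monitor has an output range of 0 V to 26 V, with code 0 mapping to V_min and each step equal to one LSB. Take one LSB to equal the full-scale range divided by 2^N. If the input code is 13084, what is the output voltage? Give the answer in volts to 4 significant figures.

20.76 V

Full-scale range = 26 V. LSB = 26 V / 2^14.
V_out = V_min + code × LSB = 0 V + 13084 × 26 V / 16384
      = 0 + 20.7632 = 20.7632 V.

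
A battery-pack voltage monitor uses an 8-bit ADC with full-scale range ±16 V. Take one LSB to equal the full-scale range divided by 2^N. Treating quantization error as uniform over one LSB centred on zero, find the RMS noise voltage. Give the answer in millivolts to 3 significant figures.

36.1 mV

The full-scale span is 16 − (-16) = 32 V.
LSB = 32 V / 2^8 = 125.00 mV.
V_rms = LSB/√12 = 125.00 mV / √12 = 36.1 mV.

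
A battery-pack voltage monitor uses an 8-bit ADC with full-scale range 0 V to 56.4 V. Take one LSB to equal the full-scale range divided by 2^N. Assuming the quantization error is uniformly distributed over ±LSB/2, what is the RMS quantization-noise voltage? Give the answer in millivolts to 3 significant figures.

Span = 56.4 V.
LSB = 56.4 V / 2^8 = 220.31 mV.
RMS of a uniform error over width LSB is LSB/√12 = 63.6 mV.

63.6 mV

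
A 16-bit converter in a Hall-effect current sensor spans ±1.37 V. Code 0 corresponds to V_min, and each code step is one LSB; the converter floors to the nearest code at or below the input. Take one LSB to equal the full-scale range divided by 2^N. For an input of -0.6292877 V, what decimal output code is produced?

Range = 1.37 − (-1.37) = 2.74 V. LSB = 2.74 V / 2^16 ≈ 41.81 µV.
(V_in − V_min) × 2^16/range = (-0.6292877 − (-1.37)) × 65536/2.74 = 17716.541.
Floor → code = 17716.

17716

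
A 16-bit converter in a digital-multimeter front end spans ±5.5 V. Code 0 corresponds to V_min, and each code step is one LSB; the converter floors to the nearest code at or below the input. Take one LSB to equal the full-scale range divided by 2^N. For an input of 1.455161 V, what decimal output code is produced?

41437

Span: 5.5 V − (-5.5 V) = 11 V. LSB = 11 V / 2^16 ≈ 167.8 µV.
V_in − V_min = 1.455161 − (-5.5) = 6.955161 V.
Divide by LSB: 6.955161 × 65536/11 = 41437.5847.
Truncating gives code 41437.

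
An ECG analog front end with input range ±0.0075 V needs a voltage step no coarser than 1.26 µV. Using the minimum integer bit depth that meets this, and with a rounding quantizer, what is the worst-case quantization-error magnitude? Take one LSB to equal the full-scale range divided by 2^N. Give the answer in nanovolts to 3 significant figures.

458 nV

Range = 0.0075 − (-0.0075) = 0.015 V.
Required number of levels: 0.015/1.26 µV = 11905; smallest N with 2^N ≥ that is 14.
Step size = 0.015/16384 V = 0.91553 µV.
Half an LSB is 458 nV.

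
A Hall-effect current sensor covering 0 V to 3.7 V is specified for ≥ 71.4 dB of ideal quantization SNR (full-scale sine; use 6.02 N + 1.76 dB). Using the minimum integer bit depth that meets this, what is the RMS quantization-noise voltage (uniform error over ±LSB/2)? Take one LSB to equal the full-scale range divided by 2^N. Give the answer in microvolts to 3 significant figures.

Range is 3.7 V.
Solving 6.02 N ≥ 71.4 − 1.76: N ≥ 11.568. Round up → N = 12.
LSB = 3.7 V ÷ 2^12 = 3.7/4096 V = 0.90332 mV.
σ_q = LSB/√12 = 0.90332 mV/3.4641 = 261 µV.

261 µV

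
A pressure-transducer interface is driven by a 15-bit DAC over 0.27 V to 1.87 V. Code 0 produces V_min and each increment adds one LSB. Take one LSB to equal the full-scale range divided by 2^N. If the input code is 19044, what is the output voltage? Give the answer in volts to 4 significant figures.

1.200 V

The full-scale span is 1.87 − (0.27) = 1.6 V. LSB = 1.6 V / 2^15.
V_out = 0.27 + 19044 × (1.6/32768) V
      = 0.27 + 0.929883 = 1.19988 V.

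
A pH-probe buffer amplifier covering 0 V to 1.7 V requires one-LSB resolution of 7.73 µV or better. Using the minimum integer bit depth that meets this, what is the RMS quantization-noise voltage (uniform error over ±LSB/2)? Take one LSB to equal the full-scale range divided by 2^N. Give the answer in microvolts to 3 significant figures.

V_FS = 1.7 V.
Required number of levels: 1.7/7.73 µV = 219920; smallest N with 2^N ≥ that is 18.
One LSB is 1.7 V / 262144 = 6.4850 µV.
RMS noise = LSB/√12 = 1.87 µV.

1.87 µV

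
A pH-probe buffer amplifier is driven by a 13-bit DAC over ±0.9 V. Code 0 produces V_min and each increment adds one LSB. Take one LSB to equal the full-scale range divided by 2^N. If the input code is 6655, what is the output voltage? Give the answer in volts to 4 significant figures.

Full-scale range = 0.9 V − (-0.9 V) = 1.8 V. LSB = 1.8 V / 2^13.
V_out = V_min + code × LSB = -0.9 V + 6655 × 1.8 V / 8192
      = -0.9 + 1.46228 = 0.562280 V.

0.5623 V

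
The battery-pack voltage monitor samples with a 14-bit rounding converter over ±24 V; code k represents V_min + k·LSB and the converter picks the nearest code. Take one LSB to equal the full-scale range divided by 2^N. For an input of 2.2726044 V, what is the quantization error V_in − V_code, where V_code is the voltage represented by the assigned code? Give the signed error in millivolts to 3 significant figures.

Range = 24 − (-24) = 48 V. LSB = 48 V / 2^14 ≈ 2.930 mV.
Position in LSBs: (2.2726044 − (-24)) × 16384/48 = 8967.7156; rounding gives k = 8968.
Reconstructed level: -24 + 8968 × 48/16384 V = 2.2734375000 V.
V_in − V_code = 2.2726044 − (2.2734375000) = −0.833 mV.

−0.833 mV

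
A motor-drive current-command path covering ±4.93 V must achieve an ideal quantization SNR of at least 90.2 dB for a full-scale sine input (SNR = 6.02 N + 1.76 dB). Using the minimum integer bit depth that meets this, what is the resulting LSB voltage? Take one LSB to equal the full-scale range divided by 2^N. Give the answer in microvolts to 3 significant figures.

The full-scale span is 4.93 − (-4.93) = 9.86 V.
N ≥ (90.2 − 1.76)/6.02 = 14.691 → N_min = 15.
Step size = 9.86/32768 V = 301 µV.

301 µV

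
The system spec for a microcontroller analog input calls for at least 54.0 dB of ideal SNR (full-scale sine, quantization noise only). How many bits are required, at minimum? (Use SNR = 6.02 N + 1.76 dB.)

N ≥ (54.0 − 1.76)/6.02 = 8.678 → N_min = 9.

9 bits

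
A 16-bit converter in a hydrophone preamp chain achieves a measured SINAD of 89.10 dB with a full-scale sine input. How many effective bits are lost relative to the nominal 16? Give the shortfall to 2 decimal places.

1.49 bits

N_eff = (89.10 − 1.76)/6.02 = 14.5083 bits.
16 − 14.5083 = 1.49 bits below nominal.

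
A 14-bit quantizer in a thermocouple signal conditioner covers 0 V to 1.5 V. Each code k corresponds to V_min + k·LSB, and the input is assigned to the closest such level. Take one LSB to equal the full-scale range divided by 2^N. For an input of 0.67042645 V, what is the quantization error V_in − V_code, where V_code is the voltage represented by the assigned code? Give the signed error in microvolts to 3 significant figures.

−14.2 µV

Range is 1.5 V. LSB = 1.5 V / 2^14 ≈ 91.55 µV.
Position in LSBs: (0.67042645 − (0)) × 16384/1.5 = 7322.8446; rounding gives k = 7323.
Reconstructed level: 0 + 7323 × 1.5/16384 V = 0.67044067383 V.
e = 0.67042645 − (0.67044067383) = −14.2 µV.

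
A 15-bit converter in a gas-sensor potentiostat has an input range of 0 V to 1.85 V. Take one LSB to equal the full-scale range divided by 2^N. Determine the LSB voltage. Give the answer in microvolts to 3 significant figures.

56.5 µV

Span = 1.85 V.
2^15 = 32768 levels.
Step size = 1.85/32768 V = 56.5 µV.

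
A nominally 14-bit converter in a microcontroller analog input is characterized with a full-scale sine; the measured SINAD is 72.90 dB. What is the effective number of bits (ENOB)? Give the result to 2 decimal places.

Inverting SNR = 6.02 N + 1.76: N_eff = (72.90 − 1.76)/6.02 = 11.8173.

11.82 bits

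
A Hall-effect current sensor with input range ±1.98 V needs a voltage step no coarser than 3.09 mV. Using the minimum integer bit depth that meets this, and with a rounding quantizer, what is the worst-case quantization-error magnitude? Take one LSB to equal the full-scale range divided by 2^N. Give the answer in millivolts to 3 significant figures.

Span: 1.98 V − (-1.98 V) = 3.96 V.
Levels needed ≥ 3.96/3.09 mV = 1282. 2^11 = 2048 suffices, so N_min = 11.
One LSB is 3.96 V / 2048 = 1.9336 mV.
|e|_max = LSB/2 = 0.967 mV.

0.967 mV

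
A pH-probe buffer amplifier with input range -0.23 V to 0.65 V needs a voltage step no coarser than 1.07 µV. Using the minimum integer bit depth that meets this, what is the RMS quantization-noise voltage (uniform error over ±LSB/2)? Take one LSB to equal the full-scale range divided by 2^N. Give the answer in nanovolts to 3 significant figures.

Full-scale range = 0.65 V − (-0.23 V) = 0.88 V.
Levels needed ≥ 0.88/1.07 µV = 822400. 2^20 = 1048576 suffices, so N_min = 20.
Step size = 0.88/1048576 V = 0.83923 µV.
V_rms = LSB/√12 = 242 nV.

242 nV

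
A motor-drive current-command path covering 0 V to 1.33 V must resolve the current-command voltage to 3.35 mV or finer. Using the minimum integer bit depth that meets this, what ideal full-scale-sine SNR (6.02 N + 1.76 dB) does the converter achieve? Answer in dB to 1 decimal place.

Full-scale range = 1.33 V.
1.33 V / 3.35 mV = 397.0. Since 2^8 = 256 and 2^9 = 512, N = 9.
6.02(9) + 1.76 = 55.94 dB.

55.9 dB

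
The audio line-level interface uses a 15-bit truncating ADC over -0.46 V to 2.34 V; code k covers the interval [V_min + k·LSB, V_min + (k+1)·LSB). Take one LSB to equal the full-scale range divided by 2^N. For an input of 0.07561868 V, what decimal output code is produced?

Full-scale range = 2.34 V − (-0.46 V) = 2.8 V. LSB = 2.8 V / 2^15 ≈ 85.45 µV.
code = ⌊(V_in − V_min)/LSB⌋ = ⌊(V_in − V_min) × 2^15 / range⌋
     = ⌊(0.07561868 − (-0.46)) × 32768 / 2.8⌋ = ⌊0.53561868 × 32768/2.8⌋
     = ⌊6268.269⌋ = 6268.

6268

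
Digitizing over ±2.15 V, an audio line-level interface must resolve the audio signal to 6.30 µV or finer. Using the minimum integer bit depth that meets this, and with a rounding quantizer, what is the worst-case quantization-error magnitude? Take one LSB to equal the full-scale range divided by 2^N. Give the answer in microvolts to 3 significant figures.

2.05 µV

Span: 2.15 V − (-2.15 V) = 4.3 V.
Required number of levels: 4.3/6.30 µV = 682540; smallest N with 2^N ≥ that is 20.
One LSB is 4.3 V / 1048576 = 4.1008 µV.
|e|_max = LSB/2 = 2.05 µV.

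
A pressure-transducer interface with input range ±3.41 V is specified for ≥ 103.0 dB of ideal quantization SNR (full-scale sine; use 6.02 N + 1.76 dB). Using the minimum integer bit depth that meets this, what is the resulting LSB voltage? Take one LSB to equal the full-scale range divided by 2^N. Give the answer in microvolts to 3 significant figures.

Span: 3.41 V − (-3.41 V) = 6.82 V.
6.02 N + 1.76 ≥ 103.0 gives N ≥ 16.817, so the minimum integer is 17.
LSB = 6.82 V / 2^17 = 52.0 µV.

52.0 µV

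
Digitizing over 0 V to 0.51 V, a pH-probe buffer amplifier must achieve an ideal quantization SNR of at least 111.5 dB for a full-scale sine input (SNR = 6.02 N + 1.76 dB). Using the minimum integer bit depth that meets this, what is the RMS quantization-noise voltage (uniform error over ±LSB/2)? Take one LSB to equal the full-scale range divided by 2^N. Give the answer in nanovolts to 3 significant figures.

281 nV

V_FS = 0.51 V.
Required N = ⌈(111.5 − 1.76)/6.02⌉ = ⌈18.229⌉ = 19.
Step size = 0.51/524288 V = 0.97275 µV.
σ_q = LSB/√12 = 0.97275 µV/3.4641 = 281 nV.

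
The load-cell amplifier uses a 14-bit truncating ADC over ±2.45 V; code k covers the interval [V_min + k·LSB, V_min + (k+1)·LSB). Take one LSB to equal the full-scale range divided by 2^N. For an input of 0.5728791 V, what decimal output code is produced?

Full-scale range = 2.45 V − (-2.45 V) = 4.9 V. LSB = 4.9 V / 2^14 ≈ 299.1 µV.
V_in − V_min = 0.5728791 − (-2.45) = 3.0228791 V.
Divide by LSB: 3.0228791 × 16384/4.9 = 10107.5206.
Truncating gives code 10107.

10107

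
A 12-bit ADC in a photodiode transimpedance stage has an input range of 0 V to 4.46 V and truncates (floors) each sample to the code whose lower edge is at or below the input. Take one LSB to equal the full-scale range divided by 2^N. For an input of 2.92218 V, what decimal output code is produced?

V_FS = 4.46 V. LSB = 4.46 V / 2^12 ≈ 1.089 mV.
(V_in − V_min) × 2^12/range = (2.92218 − (0)) × 4096/4.46 = 2683.688.
Floor → code = 2683.

2683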